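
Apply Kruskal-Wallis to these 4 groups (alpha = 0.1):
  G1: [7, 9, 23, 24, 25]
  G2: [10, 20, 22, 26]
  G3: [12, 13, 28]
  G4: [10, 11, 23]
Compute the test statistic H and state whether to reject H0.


Step 1: Combine all N = 15 observations and assign midranks.
sorted (value, group, rank): (7,G1,1), (9,G1,2), (10,G2,3.5), (10,G4,3.5), (11,G4,5), (12,G3,6), (13,G3,7), (20,G2,8), (22,G2,9), (23,G1,10.5), (23,G4,10.5), (24,G1,12), (25,G1,13), (26,G2,14), (28,G3,15)
Step 2: Sum ranks within each group.
R_1 = 38.5 (n_1 = 5)
R_2 = 34.5 (n_2 = 4)
R_3 = 28 (n_3 = 3)
R_4 = 19 (n_4 = 3)
Step 3: H = 12/(N(N+1)) * sum(R_i^2/n_i) - 3(N+1)
     = 12/(15*16) * (38.5^2/5 + 34.5^2/4 + 28^2/3 + 19^2/3) - 3*16
     = 0.050000 * 975.679 - 48
     = 0.783958.
Step 4: Ties present; correction factor C = 1 - 12/(15^3 - 15) = 0.996429. Corrected H = 0.783958 / 0.996429 = 0.786768.
Step 5: Under H0, H ~ chi^2(3); p-value = 0.852629.
Step 6: alpha = 0.1. fail to reject H0.

H = 0.7868, df = 3, p = 0.852629, fail to reject H0.


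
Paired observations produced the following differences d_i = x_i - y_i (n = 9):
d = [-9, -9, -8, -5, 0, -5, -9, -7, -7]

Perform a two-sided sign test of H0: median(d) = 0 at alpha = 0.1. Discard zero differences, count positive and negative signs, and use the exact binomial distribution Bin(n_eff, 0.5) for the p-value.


Step 1: Discard zero differences. Original n = 9; n_eff = number of nonzero differences = 8.
Nonzero differences (with sign): -9, -9, -8, -5, -5, -9, -7, -7
Step 2: Count signs: positive = 0, negative = 8.
Step 3: Under H0: P(positive) = 0.5, so the number of positives S ~ Bin(8, 0.5).
Step 4: Two-sided exact p-value = sum of Bin(8,0.5) probabilities at or below the observed probability = 0.007812.
Step 5: alpha = 0.1. reject H0.

n_eff = 8, pos = 0, neg = 8, p = 0.007812, reject H0.


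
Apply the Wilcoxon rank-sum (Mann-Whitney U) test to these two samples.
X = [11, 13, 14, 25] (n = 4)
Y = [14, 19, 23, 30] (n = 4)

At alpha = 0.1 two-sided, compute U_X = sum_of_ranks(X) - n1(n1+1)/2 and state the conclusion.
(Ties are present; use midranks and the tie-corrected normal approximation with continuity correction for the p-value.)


Step 1: Combine and sort all 8 observations; assign midranks.
sorted (value, group): (11,X), (13,X), (14,X), (14,Y), (19,Y), (23,Y), (25,X), (30,Y)
ranks: 11->1, 13->2, 14->3.5, 14->3.5, 19->5, 23->6, 25->7, 30->8
Step 2: Rank sum for X: R1 = 1 + 2 + 3.5 + 7 = 13.5.
Step 3: U_X = R1 - n1(n1+1)/2 = 13.5 - 4*5/2 = 13.5 - 10 = 3.5.
       U_Y = n1*n2 - U_X = 16 - 3.5 = 12.5.
Step 4: Ties are present, so use the tie-corrected normal approximation (with continuity correction) for the p-value.
Step 5: p-value = 0.245383; compare to alpha = 0.1. fail to reject H0.

U_X = 3.5, p = 0.245383, fail to reject H0 at alpha = 0.1.


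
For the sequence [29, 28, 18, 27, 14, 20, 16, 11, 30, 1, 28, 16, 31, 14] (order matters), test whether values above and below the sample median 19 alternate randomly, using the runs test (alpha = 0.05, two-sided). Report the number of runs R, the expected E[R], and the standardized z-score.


Step 1: Compute median = 19; label A = above, B = below.
Labels in order: AABABABBABABAB  (n_A = 7, n_B = 7)
Step 2: Count runs R = 12.
Step 3: Under H0 (random ordering), E[R] = 2*n_A*n_B/(n_A+n_B) + 1 = 2*7*7/14 + 1 = 8.0000.
        Var[R] = 2*n_A*n_B*(2*n_A*n_B - n_A - n_B) / ((n_A+n_B)^2 * (n_A+n_B-1)) = 8232/2548 = 3.2308.
        SD[R] = 1.7974.
Step 4: Continuity-corrected z = (R - 0.5 - E[R]) / SD[R] = (12 - 0.5 - 8.0000) / 1.7974 = 1.9472.
Step 5: Two-sided p-value via normal approximation = 2*(1 - Phi(|z|)) = 0.051508.
Step 6: alpha = 0.05. fail to reject H0.

R = 12, z = 1.9472, p = 0.051508, fail to reject H0.


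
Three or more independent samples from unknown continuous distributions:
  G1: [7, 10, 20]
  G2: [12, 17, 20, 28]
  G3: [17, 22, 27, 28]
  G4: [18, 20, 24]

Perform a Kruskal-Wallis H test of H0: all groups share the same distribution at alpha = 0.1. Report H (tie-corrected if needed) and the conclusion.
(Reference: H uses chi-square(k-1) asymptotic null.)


Step 1: Combine all N = 14 observations and assign midranks.
sorted (value, group, rank): (7,G1,1), (10,G1,2), (12,G2,3), (17,G2,4.5), (17,G3,4.5), (18,G4,6), (20,G1,8), (20,G2,8), (20,G4,8), (22,G3,10), (24,G4,11), (27,G3,12), (28,G2,13.5), (28,G3,13.5)
Step 2: Sum ranks within each group.
R_1 = 11 (n_1 = 3)
R_2 = 29 (n_2 = 4)
R_3 = 40 (n_3 = 4)
R_4 = 25 (n_4 = 3)
Step 3: H = 12/(N(N+1)) * sum(R_i^2/n_i) - 3(N+1)
     = 12/(14*15) * (11^2/3 + 29^2/4 + 40^2/4 + 25^2/3) - 3*15
     = 0.057143 * 858.917 - 45
     = 4.080952.
Step 4: Ties present; correction factor C = 1 - 36/(14^3 - 14) = 0.986813. Corrected H = 4.080952 / 0.986813 = 4.135486.
Step 5: Under H0, H ~ chi^2(3); p-value = 0.247201.
Step 6: alpha = 0.1. fail to reject H0.

H = 4.1355, df = 3, p = 0.247201, fail to reject H0.


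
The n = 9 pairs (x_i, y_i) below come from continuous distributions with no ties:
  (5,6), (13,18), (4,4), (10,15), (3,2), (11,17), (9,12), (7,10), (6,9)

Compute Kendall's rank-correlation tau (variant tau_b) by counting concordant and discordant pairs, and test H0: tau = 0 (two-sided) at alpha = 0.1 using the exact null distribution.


Step 1: Enumerate the 36 unordered pairs (i,j) with i<j and classify each by sign(x_j-x_i) * sign(y_j-y_i).
  (1,2):dx=+8,dy=+12->C; (1,3):dx=-1,dy=-2->C; (1,4):dx=+5,dy=+9->C; (1,5):dx=-2,dy=-4->C
  (1,6):dx=+6,dy=+11->C; (1,7):dx=+4,dy=+6->C; (1,8):dx=+2,dy=+4->C; (1,9):dx=+1,dy=+3->C
  (2,3):dx=-9,dy=-14->C; (2,4):dx=-3,dy=-3->C; (2,5):dx=-10,dy=-16->C; (2,6):dx=-2,dy=-1->C
  (2,7):dx=-4,dy=-6->C; (2,8):dx=-6,dy=-8->C; (2,9):dx=-7,dy=-9->C; (3,4):dx=+6,dy=+11->C
  (3,5):dx=-1,dy=-2->C; (3,6):dx=+7,dy=+13->C; (3,7):dx=+5,dy=+8->C; (3,8):dx=+3,dy=+6->C
  (3,9):dx=+2,dy=+5->C; (4,5):dx=-7,dy=-13->C; (4,6):dx=+1,dy=+2->C; (4,7):dx=-1,dy=-3->C
  (4,8):dx=-3,dy=-5->C; (4,9):dx=-4,dy=-6->C; (5,6):dx=+8,dy=+15->C; (5,7):dx=+6,dy=+10->C
  (5,8):dx=+4,dy=+8->C; (5,9):dx=+3,dy=+7->C; (6,7):dx=-2,dy=-5->C; (6,8):dx=-4,dy=-7->C
  (6,9):dx=-5,dy=-8->C; (7,8):dx=-2,dy=-2->C; (7,9):dx=-3,dy=-3->C; (8,9):dx=-1,dy=-1->C
Step 2: C = 36, D = 0, total pairs = 36.
Step 3: tau = (C - D)/(n(n-1)/2) = (36 - 0)/36 = 1.000000.
Step 4: Exact two-sided p-value (enumerate n! = 362880 permutations of y under H0): p = 0.000006.
Step 5: alpha = 0.1. reject H0.

tau_b = 1.0000 (C=36, D=0), p = 0.000006, reject H0.


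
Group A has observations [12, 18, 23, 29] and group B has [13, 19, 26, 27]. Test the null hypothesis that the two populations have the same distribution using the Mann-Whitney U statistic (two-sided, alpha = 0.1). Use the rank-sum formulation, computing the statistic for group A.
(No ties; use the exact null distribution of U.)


Step 1: Combine and sort all 8 observations; assign midranks.
sorted (value, group): (12,X), (13,Y), (18,X), (19,Y), (23,X), (26,Y), (27,Y), (29,X)
ranks: 12->1, 13->2, 18->3, 19->4, 23->5, 26->6, 27->7, 29->8
Step 2: Rank sum for X: R1 = 1 + 3 + 5 + 8 = 17.
Step 3: U_X = R1 - n1(n1+1)/2 = 17 - 4*5/2 = 17 - 10 = 7.
       U_Y = n1*n2 - U_X = 16 - 7 = 9.
Step 4: No ties, so the exact null distribution of U (based on enumerating the C(8,4) = 70 equally likely rank assignments) gives the two-sided p-value.
Step 5: p-value = 0.885714; compare to alpha = 0.1. fail to reject H0.

U_X = 7, p = 0.885714, fail to reject H0 at alpha = 0.1.


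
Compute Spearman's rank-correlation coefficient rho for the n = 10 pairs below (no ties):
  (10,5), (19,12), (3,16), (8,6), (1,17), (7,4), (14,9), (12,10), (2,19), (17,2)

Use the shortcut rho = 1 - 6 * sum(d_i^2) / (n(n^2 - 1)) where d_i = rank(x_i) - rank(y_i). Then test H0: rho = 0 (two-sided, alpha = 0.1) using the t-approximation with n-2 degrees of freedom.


Step 1: Rank x and y separately (midranks; no ties here).
rank(x): 10->6, 19->10, 3->3, 8->5, 1->1, 7->4, 14->8, 12->7, 2->2, 17->9
rank(y): 5->3, 12->7, 16->8, 6->4, 17->9, 4->2, 9->5, 10->6, 19->10, 2->1
Step 2: d_i = R_x(i) - R_y(i); compute d_i^2.
  (6-3)^2=9, (10-7)^2=9, (3-8)^2=25, (5-4)^2=1, (1-9)^2=64, (4-2)^2=4, (8-5)^2=9, (7-6)^2=1, (2-10)^2=64, (9-1)^2=64
sum(d^2) = 250.
Step 3: rho = 1 - 6*250 / (10*(10^2 - 1)) = 1 - 1500/990 = -0.515152.
Step 4: Under H0, t = rho * sqrt((n-2)/(1-rho^2)) = -1.7000 ~ t(8).
Step 5: Two-sided p-value from the t-distribution with 8 df = 0.127553.
Step 6: alpha = 0.1. fail to reject H0.

rho = -0.5152, p = 0.127553, fail to reject H0 at alpha = 0.1.


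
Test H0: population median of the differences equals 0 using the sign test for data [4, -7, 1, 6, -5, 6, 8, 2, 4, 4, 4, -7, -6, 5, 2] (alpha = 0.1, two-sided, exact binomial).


Step 1: Discard zero differences. Original n = 15; n_eff = number of nonzero differences = 15.
Nonzero differences (with sign): +4, -7, +1, +6, -5, +6, +8, +2, +4, +4, +4, -7, -6, +5, +2
Step 2: Count signs: positive = 11, negative = 4.
Step 3: Under H0: P(positive) = 0.5, so the number of positives S ~ Bin(15, 0.5).
Step 4: Two-sided exact p-value = sum of Bin(15,0.5) probabilities at or below the observed probability = 0.118469.
Step 5: alpha = 0.1. fail to reject H0.

n_eff = 15, pos = 11, neg = 4, p = 0.118469, fail to reject H0.


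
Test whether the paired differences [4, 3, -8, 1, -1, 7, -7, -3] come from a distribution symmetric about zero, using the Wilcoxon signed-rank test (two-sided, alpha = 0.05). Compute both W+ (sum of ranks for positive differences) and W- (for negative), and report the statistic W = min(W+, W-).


Step 1: Drop any zero differences (none here) and take |d_i|.
|d| = [4, 3, 8, 1, 1, 7, 7, 3]
Step 2: Midrank |d_i| (ties get averaged ranks).
ranks: |4|->5, |3|->3.5, |8|->8, |1|->1.5, |1|->1.5, |7|->6.5, |7|->6.5, |3|->3.5
Step 3: Attach original signs; sum ranks with positive sign and with negative sign.
W+ = 5 + 3.5 + 1.5 + 6.5 = 16.5
W- = 8 + 1.5 + 6.5 + 3.5 = 19.5
(Check: W+ + W- = 36 should equal n(n+1)/2 = 36.)
Step 4: Test statistic W = min(W+, W-) = 16.5.
Step 5: Ties in |d|, so use the tie-corrected normal approximation.
        E[W] = n(n+1)/4 = 8*9/4 = 18.
        Tie groups: |d|=1 (t=2), |d|=3 (t=2), |d|=7 (t=2); sum(t^3 - t) = 18.
        Var[W] = n(n+1)(2n+1)/24 - sum(t^3-t)/48 = 1224/24 - 18/48 = 50.625.
        z = (W - E[W]) / sqrt(Var[W]) = (16.5 - 18) / 7.1151 = -0.2108.
        Two-sided p = 2*Phi(z) = 0.833029.
Step 6: alpha = 0.05. fail to reject H0.

W+ = 16.5, W- = 19.5, W = min = 16.5, p = 0.833029, fail to reject H0.


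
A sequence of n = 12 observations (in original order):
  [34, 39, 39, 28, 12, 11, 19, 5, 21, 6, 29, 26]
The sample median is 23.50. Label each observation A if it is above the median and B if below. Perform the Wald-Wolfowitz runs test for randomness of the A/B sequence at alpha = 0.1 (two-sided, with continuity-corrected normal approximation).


Step 1: Compute median = 23.50; label A = above, B = below.
Labels in order: AAAABBBBBBAA  (n_A = 6, n_B = 6)
Step 2: Count runs R = 3.
Step 3: Under H0 (random ordering), E[R] = 2*n_A*n_B/(n_A+n_B) + 1 = 2*6*6/12 + 1 = 7.0000.
        Var[R] = 2*n_A*n_B*(2*n_A*n_B - n_A - n_B) / ((n_A+n_B)^2 * (n_A+n_B-1)) = 4320/1584 = 2.7273.
        SD[R] = 1.6514.
Step 4: Continuity-corrected z = (R + 0.5 - E[R]) / SD[R] = (3 + 0.5 - 7.0000) / 1.6514 = -2.1194.
Step 5: Two-sided p-value via normal approximation = 2*(1 - Phi(|z|)) = 0.034060.
Step 6: alpha = 0.1. reject H0.

R = 3, z = -2.1194, p = 0.034060, reject H0.


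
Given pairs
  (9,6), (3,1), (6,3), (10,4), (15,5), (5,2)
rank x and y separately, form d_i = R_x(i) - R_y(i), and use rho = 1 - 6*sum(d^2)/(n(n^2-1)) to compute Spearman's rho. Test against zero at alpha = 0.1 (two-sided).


Step 1: Rank x and y separately (midranks; no ties here).
rank(x): 9->4, 3->1, 6->3, 10->5, 15->6, 5->2
rank(y): 6->6, 1->1, 3->3, 4->4, 5->5, 2->2
Step 2: d_i = R_x(i) - R_y(i); compute d_i^2.
  (4-6)^2=4, (1-1)^2=0, (3-3)^2=0, (5-4)^2=1, (6-5)^2=1, (2-2)^2=0
sum(d^2) = 6.
Step 3: rho = 1 - 6*6 / (6*(6^2 - 1)) = 1 - 36/210 = 0.828571.
Step 4: Under H0, t = rho * sqrt((n-2)/(1-rho^2)) = 2.9598 ~ t(4).
Step 5: Two-sided p-value from the t-distribution with 4 df = 0.041563.
Step 6: alpha = 0.1. reject H0.

rho = 0.8286, p = 0.041563, reject H0 at alpha = 0.1.


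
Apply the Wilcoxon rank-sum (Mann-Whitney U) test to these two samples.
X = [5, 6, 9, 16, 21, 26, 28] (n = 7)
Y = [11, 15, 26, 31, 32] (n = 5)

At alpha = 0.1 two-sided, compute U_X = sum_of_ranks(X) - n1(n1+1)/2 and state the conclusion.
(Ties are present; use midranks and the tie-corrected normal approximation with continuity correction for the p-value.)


Step 1: Combine and sort all 12 observations; assign midranks.
sorted (value, group): (5,X), (6,X), (9,X), (11,Y), (15,Y), (16,X), (21,X), (26,X), (26,Y), (28,X), (31,Y), (32,Y)
ranks: 5->1, 6->2, 9->3, 11->4, 15->5, 16->6, 21->7, 26->8.5, 26->8.5, 28->10, 31->11, 32->12
Step 2: Rank sum for X: R1 = 1 + 2 + 3 + 6 + 7 + 8.5 + 10 = 37.5.
Step 3: U_X = R1 - n1(n1+1)/2 = 37.5 - 7*8/2 = 37.5 - 28 = 9.5.
       U_Y = n1*n2 - U_X = 35 - 9.5 = 25.5.
Step 4: Ties are present, so use the tie-corrected normal approximation (with continuity correction) for the p-value.
Step 5: p-value = 0.222415; compare to alpha = 0.1. fail to reject H0.

U_X = 9.5, p = 0.222415, fail to reject H0 at alpha = 0.1.


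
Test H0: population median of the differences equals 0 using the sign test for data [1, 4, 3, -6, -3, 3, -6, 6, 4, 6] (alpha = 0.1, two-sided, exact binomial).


Step 1: Discard zero differences. Original n = 10; n_eff = number of nonzero differences = 10.
Nonzero differences (with sign): +1, +4, +3, -6, -3, +3, -6, +6, +4, +6
Step 2: Count signs: positive = 7, negative = 3.
Step 3: Under H0: P(positive) = 0.5, so the number of positives S ~ Bin(10, 0.5).
Step 4: Two-sided exact p-value = sum of Bin(10,0.5) probabilities at or below the observed probability = 0.343750.
Step 5: alpha = 0.1. fail to reject H0.

n_eff = 10, pos = 7, neg = 3, p = 0.343750, fail to reject H0.


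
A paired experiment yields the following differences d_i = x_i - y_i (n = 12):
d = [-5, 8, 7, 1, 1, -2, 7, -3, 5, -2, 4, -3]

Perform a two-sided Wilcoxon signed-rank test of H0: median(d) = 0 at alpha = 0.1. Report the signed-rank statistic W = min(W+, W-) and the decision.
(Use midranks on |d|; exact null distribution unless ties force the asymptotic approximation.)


Step 1: Drop any zero differences (none here) and take |d_i|.
|d| = [5, 8, 7, 1, 1, 2, 7, 3, 5, 2, 4, 3]
Step 2: Midrank |d_i| (ties get averaged ranks).
ranks: |5|->8.5, |8|->12, |7|->10.5, |1|->1.5, |1|->1.5, |2|->3.5, |7|->10.5, |3|->5.5, |5|->8.5, |2|->3.5, |4|->7, |3|->5.5
Step 3: Attach original signs; sum ranks with positive sign and with negative sign.
W+ = 12 + 10.5 + 1.5 + 1.5 + 10.5 + 8.5 + 7 = 51.5
W- = 8.5 + 3.5 + 5.5 + 3.5 + 5.5 = 26.5
(Check: W+ + W- = 78 should equal n(n+1)/2 = 78.)
Step 4: Test statistic W = min(W+, W-) = 26.5.
Step 5: Ties in |d|, so use the tie-corrected normal approximation.
        E[W] = n(n+1)/4 = 12*13/4 = 39.
        Tie groups: |d|=1 (t=2), |d|=2 (t=2), |d|=3 (t=2), |d|=5 (t=2), |d|=7 (t=2); sum(t^3 - t) = 30.
        Var[W] = n(n+1)(2n+1)/24 - sum(t^3-t)/48 = 3900/24 - 30/48 = 161.875.
        z = (W - E[W]) / sqrt(Var[W]) = (26.5 - 39) / 12.7230 = -0.9825.
        Two-sided p = 2*Phi(z) = 0.325867.
Step 6: alpha = 0.1. fail to reject H0.

W+ = 51.5, W- = 26.5, W = min = 26.5, p = 0.325867, fail to reject H0.


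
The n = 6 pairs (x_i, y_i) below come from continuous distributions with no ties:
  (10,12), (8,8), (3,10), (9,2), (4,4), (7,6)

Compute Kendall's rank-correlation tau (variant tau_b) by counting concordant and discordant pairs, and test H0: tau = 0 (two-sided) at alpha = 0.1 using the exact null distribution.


Step 1: Enumerate the 15 unordered pairs (i,j) with i<j and classify each by sign(x_j-x_i) * sign(y_j-y_i).
  (1,2):dx=-2,dy=-4->C; (1,3):dx=-7,dy=-2->C; (1,4):dx=-1,dy=-10->C; (1,5):dx=-6,dy=-8->C
  (1,6):dx=-3,dy=-6->C; (2,3):dx=-5,dy=+2->D; (2,4):dx=+1,dy=-6->D; (2,5):dx=-4,dy=-4->C
  (2,6):dx=-1,dy=-2->C; (3,4):dx=+6,dy=-8->D; (3,5):dx=+1,dy=-6->D; (3,6):dx=+4,dy=-4->D
  (4,5):dx=-5,dy=+2->D; (4,6):dx=-2,dy=+4->D; (5,6):dx=+3,dy=+2->C
Step 2: C = 8, D = 7, total pairs = 15.
Step 3: tau = (C - D)/(n(n-1)/2) = (8 - 7)/15 = 0.066667.
Step 4: Exact two-sided p-value (enumerate n! = 720 permutations of y under H0): p = 1.000000.
Step 5: alpha = 0.1. fail to reject H0.

tau_b = 0.0667 (C=8, D=7), p = 1.000000, fail to reject H0.


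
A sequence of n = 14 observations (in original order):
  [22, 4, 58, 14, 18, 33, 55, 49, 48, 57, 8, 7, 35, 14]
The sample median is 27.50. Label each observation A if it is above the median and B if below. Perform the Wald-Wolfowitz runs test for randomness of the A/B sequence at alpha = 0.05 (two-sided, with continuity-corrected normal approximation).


Step 1: Compute median = 27.50; label A = above, B = below.
Labels in order: BBABBAAAAABBAB  (n_A = 7, n_B = 7)
Step 2: Count runs R = 7.
Step 3: Under H0 (random ordering), E[R] = 2*n_A*n_B/(n_A+n_B) + 1 = 2*7*7/14 + 1 = 8.0000.
        Var[R] = 2*n_A*n_B*(2*n_A*n_B - n_A - n_B) / ((n_A+n_B)^2 * (n_A+n_B-1)) = 8232/2548 = 3.2308.
        SD[R] = 1.7974.
Step 4: Continuity-corrected z = (R + 0.5 - E[R]) / SD[R] = (7 + 0.5 - 8.0000) / 1.7974 = -0.2782.
Step 5: Two-sided p-value via normal approximation = 2*(1 - Phi(|z|)) = 0.780879.
Step 6: alpha = 0.05. fail to reject H0.

R = 7, z = -0.2782, p = 0.780879, fail to reject H0.


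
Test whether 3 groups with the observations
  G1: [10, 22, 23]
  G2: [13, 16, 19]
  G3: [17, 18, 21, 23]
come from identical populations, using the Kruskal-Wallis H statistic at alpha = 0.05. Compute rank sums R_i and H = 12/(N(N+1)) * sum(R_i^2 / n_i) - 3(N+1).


Step 1: Combine all N = 10 observations and assign midranks.
sorted (value, group, rank): (10,G1,1), (13,G2,2), (16,G2,3), (17,G3,4), (18,G3,5), (19,G2,6), (21,G3,7), (22,G1,8), (23,G1,9.5), (23,G3,9.5)
Step 2: Sum ranks within each group.
R_1 = 18.5 (n_1 = 3)
R_2 = 11 (n_2 = 3)
R_3 = 25.5 (n_3 = 4)
Step 3: H = 12/(N(N+1)) * sum(R_i^2/n_i) - 3(N+1)
     = 12/(10*11) * (18.5^2/3 + 11^2/3 + 25.5^2/4) - 3*11
     = 0.109091 * 316.979 - 33
     = 1.579545.
Step 4: Ties present; correction factor C = 1 - 6/(10^3 - 10) = 0.993939. Corrected H = 1.579545 / 0.993939 = 1.589177.
Step 5: Under H0, H ~ chi^2(2); p-value = 0.451767.
Step 6: alpha = 0.05. fail to reject H0.

H = 1.5892, df = 2, p = 0.451767, fail to reject H0.


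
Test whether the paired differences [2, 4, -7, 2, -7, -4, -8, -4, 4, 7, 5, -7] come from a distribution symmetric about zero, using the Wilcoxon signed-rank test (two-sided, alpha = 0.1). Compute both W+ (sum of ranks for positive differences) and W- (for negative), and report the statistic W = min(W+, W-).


Step 1: Drop any zero differences (none here) and take |d_i|.
|d| = [2, 4, 7, 2, 7, 4, 8, 4, 4, 7, 5, 7]
Step 2: Midrank |d_i| (ties get averaged ranks).
ranks: |2|->1.5, |4|->4.5, |7|->9.5, |2|->1.5, |7|->9.5, |4|->4.5, |8|->12, |4|->4.5, |4|->4.5, |7|->9.5, |5|->7, |7|->9.5
Step 3: Attach original signs; sum ranks with positive sign and with negative sign.
W+ = 1.5 + 4.5 + 1.5 + 4.5 + 9.5 + 7 = 28.5
W- = 9.5 + 9.5 + 4.5 + 12 + 4.5 + 9.5 = 49.5
(Check: W+ + W- = 78 should equal n(n+1)/2 = 78.)
Step 4: Test statistic W = min(W+, W-) = 28.5.
Step 5: Ties in |d|, so use the tie-corrected normal approximation.
        E[W] = n(n+1)/4 = 12*13/4 = 39.
        Tie groups: |d|=2 (t=2), |d|=4 (t=4), |d|=7 (t=4); sum(t^3 - t) = 126.
        Var[W] = n(n+1)(2n+1)/24 - sum(t^3-t)/48 = 3900/24 - 126/48 = 159.875.
        z = (W - E[W]) / sqrt(Var[W]) = (28.5 - 39) / 12.6442 = -0.8304.
        Two-sided p = 2*Phi(z) = 0.406300.
Step 6: alpha = 0.1. fail to reject H0.

W+ = 28.5, W- = 49.5, W = min = 28.5, p = 0.406300, fail to reject H0.


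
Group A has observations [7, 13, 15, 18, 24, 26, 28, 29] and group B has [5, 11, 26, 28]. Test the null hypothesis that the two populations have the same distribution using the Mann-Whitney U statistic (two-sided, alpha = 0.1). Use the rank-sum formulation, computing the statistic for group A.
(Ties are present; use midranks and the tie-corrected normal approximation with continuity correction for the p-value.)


Step 1: Combine and sort all 12 observations; assign midranks.
sorted (value, group): (5,Y), (7,X), (11,Y), (13,X), (15,X), (18,X), (24,X), (26,X), (26,Y), (28,X), (28,Y), (29,X)
ranks: 5->1, 7->2, 11->3, 13->4, 15->5, 18->6, 24->7, 26->8.5, 26->8.5, 28->10.5, 28->10.5, 29->12
Step 2: Rank sum for X: R1 = 2 + 4 + 5 + 6 + 7 + 8.5 + 10.5 + 12 = 55.
Step 3: U_X = R1 - n1(n1+1)/2 = 55 - 8*9/2 = 55 - 36 = 19.
       U_Y = n1*n2 - U_X = 32 - 19 = 13.
Step 4: Ties are present, so use the tie-corrected normal approximation (with continuity correction) for the p-value.
Step 5: p-value = 0.670038; compare to alpha = 0.1. fail to reject H0.

U_X = 19, p = 0.670038, fail to reject H0 at alpha = 0.1.


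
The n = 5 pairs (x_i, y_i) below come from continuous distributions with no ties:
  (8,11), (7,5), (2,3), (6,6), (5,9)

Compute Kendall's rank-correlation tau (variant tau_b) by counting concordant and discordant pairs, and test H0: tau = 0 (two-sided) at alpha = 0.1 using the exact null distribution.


Step 1: Enumerate the 10 unordered pairs (i,j) with i<j and classify each by sign(x_j-x_i) * sign(y_j-y_i).
  (1,2):dx=-1,dy=-6->C; (1,3):dx=-6,dy=-8->C; (1,4):dx=-2,dy=-5->C; (1,5):dx=-3,dy=-2->C
  (2,3):dx=-5,dy=-2->C; (2,4):dx=-1,dy=+1->D; (2,5):dx=-2,dy=+4->D; (3,4):dx=+4,dy=+3->C
  (3,5):dx=+3,dy=+6->C; (4,5):dx=-1,dy=+3->D
Step 2: C = 7, D = 3, total pairs = 10.
Step 3: tau = (C - D)/(n(n-1)/2) = (7 - 3)/10 = 0.400000.
Step 4: Exact two-sided p-value (enumerate n! = 120 permutations of y under H0): p = 0.483333.
Step 5: alpha = 0.1. fail to reject H0.

tau_b = 0.4000 (C=7, D=3), p = 0.483333, fail to reject H0.


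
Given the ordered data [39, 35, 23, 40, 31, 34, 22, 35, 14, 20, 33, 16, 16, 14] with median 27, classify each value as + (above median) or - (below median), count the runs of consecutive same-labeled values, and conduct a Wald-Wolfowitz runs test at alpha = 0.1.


Step 1: Compute median = 27; label A = above, B = below.
Labels in order: AABAAABABBABBB  (n_A = 7, n_B = 7)
Step 2: Count runs R = 8.
Step 3: Under H0 (random ordering), E[R] = 2*n_A*n_B/(n_A+n_B) + 1 = 2*7*7/14 + 1 = 8.0000.
        Var[R] = 2*n_A*n_B*(2*n_A*n_B - n_A - n_B) / ((n_A+n_B)^2 * (n_A+n_B-1)) = 8232/2548 = 3.2308.
        SD[R] = 1.7974.
Step 4: R = E[R], so z = 0 with no continuity correction.
Step 5: Two-sided p-value via normal approximation = 2*(1 - Phi(|z|)) = 1.000000.
Step 6: alpha = 0.1. fail to reject H0.

R = 8, z = 0.0000, p = 1.000000, fail to reject H0.


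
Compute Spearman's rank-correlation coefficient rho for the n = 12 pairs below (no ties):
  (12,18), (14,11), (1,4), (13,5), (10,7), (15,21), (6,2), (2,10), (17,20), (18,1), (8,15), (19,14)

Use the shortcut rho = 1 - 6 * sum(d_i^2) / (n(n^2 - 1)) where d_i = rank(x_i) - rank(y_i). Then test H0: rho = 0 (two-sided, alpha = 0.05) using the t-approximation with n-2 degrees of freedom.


Step 1: Rank x and y separately (midranks; no ties here).
rank(x): 12->6, 14->8, 1->1, 13->7, 10->5, 15->9, 6->3, 2->2, 17->10, 18->11, 8->4, 19->12
rank(y): 18->10, 11->7, 4->3, 5->4, 7->5, 21->12, 2->2, 10->6, 20->11, 1->1, 15->9, 14->8
Step 2: d_i = R_x(i) - R_y(i); compute d_i^2.
  (6-10)^2=16, (8-7)^2=1, (1-3)^2=4, (7-4)^2=9, (5-5)^2=0, (9-12)^2=9, (3-2)^2=1, (2-6)^2=16, (10-11)^2=1, (11-1)^2=100, (4-9)^2=25, (12-8)^2=16
sum(d^2) = 198.
Step 3: rho = 1 - 6*198 / (12*(12^2 - 1)) = 1 - 1188/1716 = 0.307692.
Step 4: Under H0, t = rho * sqrt((n-2)/(1-rho^2)) = 1.0226 ~ t(10).
Step 5: Two-sided p-value from the t-distribution with 10 df = 0.330589.
Step 6: alpha = 0.05. fail to reject H0.

rho = 0.3077, p = 0.330589, fail to reject H0 at alpha = 0.05.


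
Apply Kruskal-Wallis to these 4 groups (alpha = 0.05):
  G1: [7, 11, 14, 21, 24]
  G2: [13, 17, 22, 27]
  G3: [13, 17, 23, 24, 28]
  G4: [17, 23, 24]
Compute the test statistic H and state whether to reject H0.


Step 1: Combine all N = 17 observations and assign midranks.
sorted (value, group, rank): (7,G1,1), (11,G1,2), (13,G2,3.5), (13,G3,3.5), (14,G1,5), (17,G2,7), (17,G3,7), (17,G4,7), (21,G1,9), (22,G2,10), (23,G3,11.5), (23,G4,11.5), (24,G1,14), (24,G3,14), (24,G4,14), (27,G2,16), (28,G3,17)
Step 2: Sum ranks within each group.
R_1 = 31 (n_1 = 5)
R_2 = 36.5 (n_2 = 4)
R_3 = 53 (n_3 = 5)
R_4 = 32.5 (n_4 = 3)
Step 3: H = 12/(N(N+1)) * sum(R_i^2/n_i) - 3(N+1)
     = 12/(17*18) * (31^2/5 + 36.5^2/4 + 53^2/5 + 32.5^2/3) - 3*18
     = 0.039216 * 1439.15 - 54
     = 2.437092.
Step 4: Ties present; correction factor C = 1 - 60/(17^3 - 17) = 0.987745. Corrected H = 2.437092 / 0.987745 = 2.467328.
Step 5: Under H0, H ~ chi^2(3); p-value = 0.481225.
Step 6: alpha = 0.05. fail to reject H0.

H = 2.4673, df = 3, p = 0.481225, fail to reject H0.


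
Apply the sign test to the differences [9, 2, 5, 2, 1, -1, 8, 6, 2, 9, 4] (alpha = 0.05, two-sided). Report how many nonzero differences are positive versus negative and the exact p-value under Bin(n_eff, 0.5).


Step 1: Discard zero differences. Original n = 11; n_eff = number of nonzero differences = 11.
Nonzero differences (with sign): +9, +2, +5, +2, +1, -1, +8, +6, +2, +9, +4
Step 2: Count signs: positive = 10, negative = 1.
Step 3: Under H0: P(positive) = 0.5, so the number of positives S ~ Bin(11, 0.5).
Step 4: Two-sided exact p-value = sum of Bin(11,0.5) probabilities at or below the observed probability = 0.011719.
Step 5: alpha = 0.05. reject H0.

n_eff = 11, pos = 10, neg = 1, p = 0.011719, reject H0.


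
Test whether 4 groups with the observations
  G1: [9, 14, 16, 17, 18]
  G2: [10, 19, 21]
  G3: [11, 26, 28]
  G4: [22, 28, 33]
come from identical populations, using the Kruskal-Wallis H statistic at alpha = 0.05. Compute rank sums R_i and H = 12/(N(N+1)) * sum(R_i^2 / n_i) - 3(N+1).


Step 1: Combine all N = 14 observations and assign midranks.
sorted (value, group, rank): (9,G1,1), (10,G2,2), (11,G3,3), (14,G1,4), (16,G1,5), (17,G1,6), (18,G1,7), (19,G2,8), (21,G2,9), (22,G4,10), (26,G3,11), (28,G3,12.5), (28,G4,12.5), (33,G4,14)
Step 2: Sum ranks within each group.
R_1 = 23 (n_1 = 5)
R_2 = 19 (n_2 = 3)
R_3 = 26.5 (n_3 = 3)
R_4 = 36.5 (n_4 = 3)
Step 3: H = 12/(N(N+1)) * sum(R_i^2/n_i) - 3(N+1)
     = 12/(14*15) * (23^2/5 + 19^2/3 + 26.5^2/3 + 36.5^2/3) - 3*15
     = 0.057143 * 904.3 - 45
     = 6.674286.
Step 4: Ties present; correction factor C = 1 - 6/(14^3 - 14) = 0.997802. Corrected H = 6.674286 / 0.997802 = 6.688987.
Step 5: Under H0, H ~ chi^2(3); p-value = 0.082500.
Step 6: alpha = 0.05. fail to reject H0.

H = 6.6890, df = 3, p = 0.082500, fail to reject H0.


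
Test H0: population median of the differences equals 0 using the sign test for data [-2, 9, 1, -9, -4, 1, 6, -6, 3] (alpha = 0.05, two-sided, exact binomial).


Step 1: Discard zero differences. Original n = 9; n_eff = number of nonzero differences = 9.
Nonzero differences (with sign): -2, +9, +1, -9, -4, +1, +6, -6, +3
Step 2: Count signs: positive = 5, negative = 4.
Step 3: Under H0: P(positive) = 0.5, so the number of positives S ~ Bin(9, 0.5).
Step 4: Two-sided exact p-value = sum of Bin(9,0.5) probabilities at or below the observed probability = 1.000000.
Step 5: alpha = 0.05. fail to reject H0.

n_eff = 9, pos = 5, neg = 4, p = 1.000000, fail to reject H0.


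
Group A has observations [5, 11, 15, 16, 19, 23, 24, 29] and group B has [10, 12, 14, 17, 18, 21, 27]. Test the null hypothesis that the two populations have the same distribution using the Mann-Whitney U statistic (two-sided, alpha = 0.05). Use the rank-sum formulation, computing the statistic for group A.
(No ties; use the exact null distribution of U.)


Step 1: Combine and sort all 15 observations; assign midranks.
sorted (value, group): (5,X), (10,Y), (11,X), (12,Y), (14,Y), (15,X), (16,X), (17,Y), (18,Y), (19,X), (21,Y), (23,X), (24,X), (27,Y), (29,X)
ranks: 5->1, 10->2, 11->3, 12->4, 14->5, 15->6, 16->7, 17->8, 18->9, 19->10, 21->11, 23->12, 24->13, 27->14, 29->15
Step 2: Rank sum for X: R1 = 1 + 3 + 6 + 7 + 10 + 12 + 13 + 15 = 67.
Step 3: U_X = R1 - n1(n1+1)/2 = 67 - 8*9/2 = 67 - 36 = 31.
       U_Y = n1*n2 - U_X = 56 - 31 = 25.
Step 4: No ties, so the exact null distribution of U (based on enumerating the C(15,8) = 6435 equally likely rank assignments) gives the two-sided p-value.
Step 5: p-value = 0.778866; compare to alpha = 0.05. fail to reject H0.

U_X = 31, p = 0.778866, fail to reject H0 at alpha = 0.05.


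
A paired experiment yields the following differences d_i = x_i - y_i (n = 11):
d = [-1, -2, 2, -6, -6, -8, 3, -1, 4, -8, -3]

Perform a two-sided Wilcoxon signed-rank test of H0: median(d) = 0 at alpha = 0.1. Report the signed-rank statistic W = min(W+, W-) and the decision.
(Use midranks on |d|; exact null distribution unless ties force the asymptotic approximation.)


Step 1: Drop any zero differences (none here) and take |d_i|.
|d| = [1, 2, 2, 6, 6, 8, 3, 1, 4, 8, 3]
Step 2: Midrank |d_i| (ties get averaged ranks).
ranks: |1|->1.5, |2|->3.5, |2|->3.5, |6|->8.5, |6|->8.5, |8|->10.5, |3|->5.5, |1|->1.5, |4|->7, |8|->10.5, |3|->5.5
Step 3: Attach original signs; sum ranks with positive sign and with negative sign.
W+ = 3.5 + 5.5 + 7 = 16
W- = 1.5 + 3.5 + 8.5 + 8.5 + 10.5 + 1.5 + 10.5 + 5.5 = 50
(Check: W+ + W- = 66 should equal n(n+1)/2 = 66.)
Step 4: Test statistic W = min(W+, W-) = 16.
Step 5: Ties in |d|, so use the tie-corrected normal approximation.
        E[W] = n(n+1)/4 = 11*12/4 = 33.
        Tie groups: |d|=1 (t=2), |d|=2 (t=2), |d|=3 (t=2), |d|=6 (t=2), |d|=8 (t=2); sum(t^3 - t) = 30.
        Var[W] = n(n+1)(2n+1)/24 - sum(t^3-t)/48 = 3036/24 - 30/48 = 125.875.
        z = (W - E[W]) / sqrt(Var[W]) = (16 - 33) / 11.2194 = -1.5152.
        Two-sided p = 2*Phi(z) = 0.129714.
Step 6: alpha = 0.1. fail to reject H0.

W+ = 16, W- = 50, W = min = 16, p = 0.129714, fail to reject H0.


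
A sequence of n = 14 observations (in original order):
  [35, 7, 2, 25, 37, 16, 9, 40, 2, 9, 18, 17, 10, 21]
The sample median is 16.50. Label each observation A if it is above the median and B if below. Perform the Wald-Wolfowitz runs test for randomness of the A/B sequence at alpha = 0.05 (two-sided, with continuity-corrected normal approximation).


Step 1: Compute median = 16.50; label A = above, B = below.
Labels in order: ABBAABBABBAABA  (n_A = 7, n_B = 7)
Step 2: Count runs R = 9.
Step 3: Under H0 (random ordering), E[R] = 2*n_A*n_B/(n_A+n_B) + 1 = 2*7*7/14 + 1 = 8.0000.
        Var[R] = 2*n_A*n_B*(2*n_A*n_B - n_A - n_B) / ((n_A+n_B)^2 * (n_A+n_B-1)) = 8232/2548 = 3.2308.
        SD[R] = 1.7974.
Step 4: Continuity-corrected z = (R - 0.5 - E[R]) / SD[R] = (9 - 0.5 - 8.0000) / 1.7974 = 0.2782.
Step 5: Two-sided p-value via normal approximation = 2*(1 - Phi(|z|)) = 0.780879.
Step 6: alpha = 0.05. fail to reject H0.

R = 9, z = 0.2782, p = 0.780879, fail to reject H0.


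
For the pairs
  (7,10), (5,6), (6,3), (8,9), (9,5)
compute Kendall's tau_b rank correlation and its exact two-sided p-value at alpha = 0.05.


Step 1: Enumerate the 10 unordered pairs (i,j) with i<j and classify each by sign(x_j-x_i) * sign(y_j-y_i).
  (1,2):dx=-2,dy=-4->C; (1,3):dx=-1,dy=-7->C; (1,4):dx=+1,dy=-1->D; (1,5):dx=+2,dy=-5->D
  (2,3):dx=+1,dy=-3->D; (2,4):dx=+3,dy=+3->C; (2,5):dx=+4,dy=-1->D; (3,4):dx=+2,dy=+6->C
  (3,5):dx=+3,dy=+2->C; (4,5):dx=+1,dy=-4->D
Step 2: C = 5, D = 5, total pairs = 10.
Step 3: tau = (C - D)/(n(n-1)/2) = (5 - 5)/10 = 0.000000.
Step 4: Exact two-sided p-value (enumerate n! = 120 permutations of y under H0): p = 1.000000.
Step 5: alpha = 0.05. fail to reject H0.

tau_b = 0.0000 (C=5, D=5), p = 1.000000, fail to reject H0.


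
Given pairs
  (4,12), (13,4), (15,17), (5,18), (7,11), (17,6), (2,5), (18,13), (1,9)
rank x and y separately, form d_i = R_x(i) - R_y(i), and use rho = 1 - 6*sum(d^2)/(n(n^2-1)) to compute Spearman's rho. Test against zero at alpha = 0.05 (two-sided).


Step 1: Rank x and y separately (midranks; no ties here).
rank(x): 4->3, 13->6, 15->7, 5->4, 7->5, 17->8, 2->2, 18->9, 1->1
rank(y): 12->6, 4->1, 17->8, 18->9, 11->5, 6->3, 5->2, 13->7, 9->4
Step 2: d_i = R_x(i) - R_y(i); compute d_i^2.
  (3-6)^2=9, (6-1)^2=25, (7-8)^2=1, (4-9)^2=25, (5-5)^2=0, (8-3)^2=25, (2-2)^2=0, (9-7)^2=4, (1-4)^2=9
sum(d^2) = 98.
Step 3: rho = 1 - 6*98 / (9*(9^2 - 1)) = 1 - 588/720 = 0.183333.
Step 4: Under H0, t = rho * sqrt((n-2)/(1-rho^2)) = 0.4934 ~ t(7).
Step 5: Two-sided p-value from the t-distribution with 7 df = 0.636820.
Step 6: alpha = 0.05. fail to reject H0.

rho = 0.1833, p = 0.636820, fail to reject H0 at alpha = 0.05.


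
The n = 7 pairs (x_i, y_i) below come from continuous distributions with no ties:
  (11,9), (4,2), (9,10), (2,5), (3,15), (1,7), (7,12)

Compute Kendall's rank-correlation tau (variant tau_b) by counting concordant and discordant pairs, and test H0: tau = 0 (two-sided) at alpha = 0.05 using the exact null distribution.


Step 1: Enumerate the 21 unordered pairs (i,j) with i<j and classify each by sign(x_j-x_i) * sign(y_j-y_i).
  (1,2):dx=-7,dy=-7->C; (1,3):dx=-2,dy=+1->D; (1,4):dx=-9,dy=-4->C; (1,5):dx=-8,dy=+6->D
  (1,6):dx=-10,dy=-2->C; (1,7):dx=-4,dy=+3->D; (2,3):dx=+5,dy=+8->C; (2,4):dx=-2,dy=+3->D
  (2,5):dx=-1,dy=+13->D; (2,6):dx=-3,dy=+5->D; (2,7):dx=+3,dy=+10->C; (3,4):dx=-7,dy=-5->C
  (3,5):dx=-6,dy=+5->D; (3,6):dx=-8,dy=-3->C; (3,7):dx=-2,dy=+2->D; (4,5):dx=+1,dy=+10->C
  (4,6):dx=-1,dy=+2->D; (4,7):dx=+5,dy=+7->C; (5,6):dx=-2,dy=-8->C; (5,7):dx=+4,dy=-3->D
  (6,7):dx=+6,dy=+5->C
Step 2: C = 11, D = 10, total pairs = 21.
Step 3: tau = (C - D)/(n(n-1)/2) = (11 - 10)/21 = 0.047619.
Step 4: Exact two-sided p-value (enumerate n! = 5040 permutations of y under H0): p = 1.000000.
Step 5: alpha = 0.05. fail to reject H0.

tau_b = 0.0476 (C=11, D=10), p = 1.000000, fail to reject H0.


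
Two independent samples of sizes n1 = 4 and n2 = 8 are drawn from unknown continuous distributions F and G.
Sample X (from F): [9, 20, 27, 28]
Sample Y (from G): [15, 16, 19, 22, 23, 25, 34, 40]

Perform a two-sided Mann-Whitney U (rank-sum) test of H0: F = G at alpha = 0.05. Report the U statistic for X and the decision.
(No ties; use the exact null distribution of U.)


Step 1: Combine and sort all 12 observations; assign midranks.
sorted (value, group): (9,X), (15,Y), (16,Y), (19,Y), (20,X), (22,Y), (23,Y), (25,Y), (27,X), (28,X), (34,Y), (40,Y)
ranks: 9->1, 15->2, 16->3, 19->4, 20->5, 22->6, 23->7, 25->8, 27->9, 28->10, 34->11, 40->12
Step 2: Rank sum for X: R1 = 1 + 5 + 9 + 10 = 25.
Step 3: U_X = R1 - n1(n1+1)/2 = 25 - 4*5/2 = 25 - 10 = 15.
       U_Y = n1*n2 - U_X = 32 - 15 = 17.
Step 4: No ties, so the exact null distribution of U (based on enumerating the C(12,4) = 495 equally likely rank assignments) gives the two-sided p-value.
Step 5: p-value = 0.933333; compare to alpha = 0.05. fail to reject H0.

U_X = 15, p = 0.933333, fail to reject H0 at alpha = 0.05.


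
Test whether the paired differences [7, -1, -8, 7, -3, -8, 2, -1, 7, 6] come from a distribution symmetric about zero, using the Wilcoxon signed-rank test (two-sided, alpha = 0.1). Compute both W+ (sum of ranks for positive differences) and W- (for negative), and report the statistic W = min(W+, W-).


Step 1: Drop any zero differences (none here) and take |d_i|.
|d| = [7, 1, 8, 7, 3, 8, 2, 1, 7, 6]
Step 2: Midrank |d_i| (ties get averaged ranks).
ranks: |7|->7, |1|->1.5, |8|->9.5, |7|->7, |3|->4, |8|->9.5, |2|->3, |1|->1.5, |7|->7, |6|->5
Step 3: Attach original signs; sum ranks with positive sign and with negative sign.
W+ = 7 + 7 + 3 + 7 + 5 = 29
W- = 1.5 + 9.5 + 4 + 9.5 + 1.5 = 26
(Check: W+ + W- = 55 should equal n(n+1)/2 = 55.)
Step 4: Test statistic W = min(W+, W-) = 26.
Step 5: Ties in |d|, so use the tie-corrected normal approximation.
        E[W] = n(n+1)/4 = 10*11/4 = 27.5.
        Tie groups: |d|=1 (t=2), |d|=7 (t=3), |d|=8 (t=2); sum(t^3 - t) = 36.
        Var[W] = n(n+1)(2n+1)/24 - sum(t^3-t)/48 = 2310/24 - 36/48 = 95.5.
        z = (W - E[W]) / sqrt(Var[W]) = (26 - 27.5) / 9.7724 = -0.1535.
        Two-sided p = 2*Phi(z) = 0.878009.
Step 6: alpha = 0.1. fail to reject H0.

W+ = 29, W- = 26, W = min = 26, p = 0.878009, fail to reject H0.


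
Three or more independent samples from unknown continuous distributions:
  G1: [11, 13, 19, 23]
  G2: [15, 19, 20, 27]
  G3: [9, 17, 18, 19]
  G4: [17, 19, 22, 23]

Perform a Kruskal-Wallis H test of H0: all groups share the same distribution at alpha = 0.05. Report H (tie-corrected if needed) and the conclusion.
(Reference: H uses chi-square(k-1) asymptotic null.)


Step 1: Combine all N = 16 observations and assign midranks.
sorted (value, group, rank): (9,G3,1), (11,G1,2), (13,G1,3), (15,G2,4), (17,G3,5.5), (17,G4,5.5), (18,G3,7), (19,G1,9.5), (19,G2,9.5), (19,G3,9.5), (19,G4,9.5), (20,G2,12), (22,G4,13), (23,G1,14.5), (23,G4,14.5), (27,G2,16)
Step 2: Sum ranks within each group.
R_1 = 29 (n_1 = 4)
R_2 = 41.5 (n_2 = 4)
R_3 = 23 (n_3 = 4)
R_4 = 42.5 (n_4 = 4)
Step 3: H = 12/(N(N+1)) * sum(R_i^2/n_i) - 3(N+1)
     = 12/(16*17) * (29^2/4 + 41.5^2/4 + 23^2/4 + 42.5^2/4) - 3*17
     = 0.044118 * 1224.62 - 51
     = 3.027574.
Step 4: Ties present; correction factor C = 1 - 72/(16^3 - 16) = 0.982353. Corrected H = 3.027574 / 0.982353 = 3.081961.
Step 5: Under H0, H ~ chi^2(3); p-value = 0.379160.
Step 6: alpha = 0.05. fail to reject H0.

H = 3.0820, df = 3, p = 0.379160, fail to reject H0.


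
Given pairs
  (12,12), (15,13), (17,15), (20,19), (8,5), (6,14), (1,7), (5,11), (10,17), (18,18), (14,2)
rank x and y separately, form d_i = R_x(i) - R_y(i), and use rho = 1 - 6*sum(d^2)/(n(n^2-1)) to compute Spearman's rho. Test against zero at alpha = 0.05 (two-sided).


Step 1: Rank x and y separately (midranks; no ties here).
rank(x): 12->6, 15->8, 17->9, 20->11, 8->4, 6->3, 1->1, 5->2, 10->5, 18->10, 14->7
rank(y): 12->5, 13->6, 15->8, 19->11, 5->2, 14->7, 7->3, 11->4, 17->9, 18->10, 2->1
Step 2: d_i = R_x(i) - R_y(i); compute d_i^2.
  (6-5)^2=1, (8-6)^2=4, (9-8)^2=1, (11-11)^2=0, (4-2)^2=4, (3-7)^2=16, (1-3)^2=4, (2-4)^2=4, (5-9)^2=16, (10-10)^2=0, (7-1)^2=36
sum(d^2) = 86.
Step 3: rho = 1 - 6*86 / (11*(11^2 - 1)) = 1 - 516/1320 = 0.609091.
Step 4: Under H0, t = rho * sqrt((n-2)/(1-rho^2)) = 2.3040 ~ t(9).
Step 5: Two-sided p-value from the t-distribution with 9 df = 0.046696.
Step 6: alpha = 0.05. reject H0.

rho = 0.6091, p = 0.046696, reject H0 at alpha = 0.05.


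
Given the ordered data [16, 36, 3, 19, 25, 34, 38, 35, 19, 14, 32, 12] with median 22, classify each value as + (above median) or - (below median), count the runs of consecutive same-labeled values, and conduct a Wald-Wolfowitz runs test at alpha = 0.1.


Step 1: Compute median = 22; label A = above, B = below.
Labels in order: BABBAAAABBAB  (n_A = 6, n_B = 6)
Step 2: Count runs R = 7.
Step 3: Under H0 (random ordering), E[R] = 2*n_A*n_B/(n_A+n_B) + 1 = 2*6*6/12 + 1 = 7.0000.
        Var[R] = 2*n_A*n_B*(2*n_A*n_B - n_A - n_B) / ((n_A+n_B)^2 * (n_A+n_B-1)) = 4320/1584 = 2.7273.
        SD[R] = 1.6514.
Step 4: R = E[R], so z = 0 with no continuity correction.
Step 5: Two-sided p-value via normal approximation = 2*(1 - Phi(|z|)) = 1.000000.
Step 6: alpha = 0.1. fail to reject H0.

R = 7, z = 0.0000, p = 1.000000, fail to reject H0.


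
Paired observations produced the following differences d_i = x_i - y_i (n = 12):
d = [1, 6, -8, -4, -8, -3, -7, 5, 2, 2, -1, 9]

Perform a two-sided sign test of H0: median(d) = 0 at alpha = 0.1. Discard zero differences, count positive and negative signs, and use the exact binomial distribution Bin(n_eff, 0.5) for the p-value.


Step 1: Discard zero differences. Original n = 12; n_eff = number of nonzero differences = 12.
Nonzero differences (with sign): +1, +6, -8, -4, -8, -3, -7, +5, +2, +2, -1, +9
Step 2: Count signs: positive = 6, negative = 6.
Step 3: Under H0: P(positive) = 0.5, so the number of positives S ~ Bin(12, 0.5).
Step 4: Two-sided exact p-value = sum of Bin(12,0.5) probabilities at or below the observed probability = 1.000000.
Step 5: alpha = 0.1. fail to reject H0.

n_eff = 12, pos = 6, neg = 6, p = 1.000000, fail to reject H0.


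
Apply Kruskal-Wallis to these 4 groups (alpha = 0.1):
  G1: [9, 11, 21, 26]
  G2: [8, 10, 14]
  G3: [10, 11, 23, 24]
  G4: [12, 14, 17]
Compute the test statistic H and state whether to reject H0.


Step 1: Combine all N = 14 observations and assign midranks.
sorted (value, group, rank): (8,G2,1), (9,G1,2), (10,G2,3.5), (10,G3,3.5), (11,G1,5.5), (11,G3,5.5), (12,G4,7), (14,G2,8.5), (14,G4,8.5), (17,G4,10), (21,G1,11), (23,G3,12), (24,G3,13), (26,G1,14)
Step 2: Sum ranks within each group.
R_1 = 32.5 (n_1 = 4)
R_2 = 13 (n_2 = 3)
R_3 = 34 (n_3 = 4)
R_4 = 25.5 (n_4 = 3)
Step 3: H = 12/(N(N+1)) * sum(R_i^2/n_i) - 3(N+1)
     = 12/(14*15) * (32.5^2/4 + 13^2/3 + 34^2/4 + 25.5^2/3) - 3*15
     = 0.057143 * 826.146 - 45
     = 2.208333.
Step 4: Ties present; correction factor C = 1 - 18/(14^3 - 14) = 0.993407. Corrected H = 2.208333 / 0.993407 = 2.222990.
Step 5: Under H0, H ~ chi^2(3); p-value = 0.527434.
Step 6: alpha = 0.1. fail to reject H0.

H = 2.2230, df = 3, p = 0.527434, fail to reject H0.
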